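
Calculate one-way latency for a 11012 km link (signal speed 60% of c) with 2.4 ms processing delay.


Speed = 0.6 * 3e5 km/s = 180000 km/s
Propagation delay = 11012 / 180000 = 0.0612 s = 61.1778 ms
Processing delay = 2.4 ms
Total one-way latency = 63.5778 ms


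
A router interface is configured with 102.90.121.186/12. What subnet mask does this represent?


/12 means 12 network bits, 20 host bits
Binary: 11111111111100000000000000000000
Mask: 255.240.0.0


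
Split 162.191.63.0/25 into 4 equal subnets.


New prefix = 25 + 2 = 27
Each subnet has 32 addresses
  162.191.63.0/27
  162.191.63.32/27
  162.191.63.64/27
  162.191.63.96/27
Subnets: 162.191.63.0/27, 162.191.63.32/27, 162.191.63.64/27, 162.191.63.96/27


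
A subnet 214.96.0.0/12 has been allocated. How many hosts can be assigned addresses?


Host bits = 32 - 12 = 20
Total addresses = 2^20 = 1048576
Usable = total - 2 (network and broadcast)
Usable hosts: 1048574


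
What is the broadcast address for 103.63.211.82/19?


Network: 103.63.192.0/19
Host bits = 13
Set all host bits to 1:
Broadcast: 103.63.223.255


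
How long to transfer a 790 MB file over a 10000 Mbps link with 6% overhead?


Effective throughput = 10000 * (1 - 6/100) = 9400 Mbps
File size in Mb = 790 * 8 = 6320 Mb
Time = 6320 / 9400
Time = 0.6723 seconds


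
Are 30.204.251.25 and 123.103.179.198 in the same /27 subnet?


Mask: 255.255.255.224
30.204.251.25 AND mask = 30.204.251.0
123.103.179.198 AND mask = 123.103.179.192
No, different subnets (30.204.251.0 vs 123.103.179.192)


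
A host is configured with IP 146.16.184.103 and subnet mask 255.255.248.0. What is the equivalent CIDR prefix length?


Binary: 11111111.11111111.11111000.00000000
Count leading 1s
Prefix: /21


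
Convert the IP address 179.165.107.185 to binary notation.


179 = 10110011
165 = 10100101
107 = 01101011
185 = 10111001
Binary: 10110011.10100101.01101011.10111001


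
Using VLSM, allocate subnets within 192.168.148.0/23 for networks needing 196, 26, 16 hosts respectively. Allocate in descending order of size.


196 hosts -> /24 (254 usable): 192.168.148.0/24
26 hosts -> /27 (30 usable): 192.168.149.0/27
16 hosts -> /27 (30 usable): 192.168.149.32/27
Allocation: 192.168.148.0/24 (196 hosts, 254 usable); 192.168.149.0/27 (26 hosts, 30 usable); 192.168.149.32/27 (16 hosts, 30 usable)


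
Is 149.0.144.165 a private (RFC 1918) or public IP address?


RFC 1918 private ranges:
  10.0.0.0/8 (10.0.0.0 - 10.255.255.255)
  172.16.0.0/12 (172.16.0.0 - 172.31.255.255)
  192.168.0.0/16 (192.168.0.0 - 192.168.255.255)
Public (not in any RFC 1918 range)


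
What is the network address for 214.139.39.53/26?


IP:   11010110.10001011.00100111.00110101
Mask: 11111111.11111111.11111111.11000000
AND operation:
Net:  11010110.10001011.00100111.00000000
Network: 214.139.39.0/26


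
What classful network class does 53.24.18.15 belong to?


First octet: 53
Binary: 00110101
0xxxxxxx -> Class A (1-126)
Class A, default mask 255.0.0.0 (/8)


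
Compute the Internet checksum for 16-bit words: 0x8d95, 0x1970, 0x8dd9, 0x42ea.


Sum all words (with carry folding):
+ 0x8d95 = 0x8d95
+ 0x1970 = 0xa705
+ 0x8dd9 = 0x34df
+ 0x42ea = 0x77c9
One's complement: ~0x77c9
Checksum = 0x8836


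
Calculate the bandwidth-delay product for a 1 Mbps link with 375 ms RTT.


BDP = bandwidth * RTT
= 1 Mbps * 375 ms
= 1 * 1e6 * 375 / 1000 bits
= 375000 bits
= 46875 bytes
= 45.7764 KB
BDP = 375000 bits (46875 bytes)


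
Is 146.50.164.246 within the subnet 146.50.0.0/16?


Subnet network: 146.50.0.0
Test IP AND mask: 146.50.0.0
Yes, 146.50.164.246 is in 146.50.0.0/16


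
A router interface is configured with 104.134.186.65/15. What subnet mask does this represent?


/15 means 15 network bits, 17 host bits
Binary: 11111111111111100000000000000000
Mask: 255.254.0.0


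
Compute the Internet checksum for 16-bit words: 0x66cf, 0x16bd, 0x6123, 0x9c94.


Sum all words (with carry folding):
+ 0x66cf = 0x66cf
+ 0x16bd = 0x7d8c
+ 0x6123 = 0xdeaf
+ 0x9c94 = 0x7b44
One's complement: ~0x7b44
Checksum = 0x84bb


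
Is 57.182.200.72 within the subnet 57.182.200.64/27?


Subnet network: 57.182.200.64
Test IP AND mask: 57.182.200.64
Yes, 57.182.200.72 is in 57.182.200.64/27


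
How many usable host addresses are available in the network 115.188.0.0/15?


Host bits = 32 - 15 = 17
Total addresses = 2^17 = 131072
Usable = total - 2 (network and broadcast)
Usable hosts: 131070


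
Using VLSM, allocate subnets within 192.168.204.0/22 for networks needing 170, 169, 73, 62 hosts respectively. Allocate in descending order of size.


170 hosts -> /24 (254 usable): 192.168.204.0/24
169 hosts -> /24 (254 usable): 192.168.205.0/24
73 hosts -> /25 (126 usable): 192.168.206.0/25
62 hosts -> /26 (62 usable): 192.168.206.128/26
Allocation: 192.168.204.0/24 (170 hosts, 254 usable); 192.168.205.0/24 (169 hosts, 254 usable); 192.168.206.0/25 (73 hosts, 126 usable); 192.168.206.128/26 (62 hosts, 62 usable)


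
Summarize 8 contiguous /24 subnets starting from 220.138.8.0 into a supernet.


Original prefix: /24
Number of subnets: 8 = 2^3
New prefix = 24 - 3 = 21
Supernet: 220.138.8.0/21


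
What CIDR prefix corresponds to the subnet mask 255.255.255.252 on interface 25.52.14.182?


Binary: 11111111.11111111.11111111.11111100
Count leading 1s
Prefix: /30


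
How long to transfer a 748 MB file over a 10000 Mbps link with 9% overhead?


Effective throughput = 10000 * (1 - 9/100) = 9100 Mbps
File size in Mb = 748 * 8 = 5984 Mb
Time = 5984 / 9100
Time = 0.6576 seconds


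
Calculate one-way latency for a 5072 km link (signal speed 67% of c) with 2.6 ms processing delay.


Speed = 0.67 * 3e5 km/s = 201000 km/s
Propagation delay = 5072 / 201000 = 0.0252 s = 25.2338 ms
Processing delay = 2.6 ms
Total one-way latency = 27.8338 ms


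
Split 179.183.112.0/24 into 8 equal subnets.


New prefix = 24 + 3 = 27
Each subnet has 32 addresses
  179.183.112.0/27
  179.183.112.32/27
  179.183.112.64/27
  179.183.112.96/27
  179.183.112.128/27
  179.183.112.160/27
  179.183.112.192/27
  179.183.112.224/27
Subnets: 179.183.112.0/27, 179.183.112.32/27, 179.183.112.64/27, 179.183.112.96/27, 179.183.112.128/27, 179.183.112.160/27, 179.183.112.192/27, 179.183.112.224/27


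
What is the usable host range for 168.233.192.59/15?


Network: 168.232.0.0
Broadcast: 168.233.255.255
First usable = network + 1
Last usable = broadcast - 1
Range: 168.232.0.1 to 168.233.255.254


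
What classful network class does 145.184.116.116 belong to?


First octet: 145
Binary: 10010001
10xxxxxx -> Class B (128-191)
Class B, default mask 255.255.0.0 (/16)


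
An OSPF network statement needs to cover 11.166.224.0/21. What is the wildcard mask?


Subnet mask: 255.255.248.0
Wildcard = 255.255.255.255 - subnet mask
255 - 255 = 0
255 - 255 = 0
255 - 248 = 7
255 - 0 = 255
Wildcard: 0.0.7.255


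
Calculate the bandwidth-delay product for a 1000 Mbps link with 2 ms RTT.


BDP = bandwidth * RTT
= 1000 Mbps * 2 ms
= 1000 * 1e6 * 2 / 1000 bits
= 2000000 bits
= 250000 bytes
= 244.1406 KB
BDP = 2000000 bits (250000 bytes)


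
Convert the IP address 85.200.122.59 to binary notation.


85 = 01010101
200 = 11001000
122 = 01111010
59 = 00111011
Binary: 01010101.11001000.01111010.00111011


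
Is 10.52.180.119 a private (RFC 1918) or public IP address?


RFC 1918 private ranges:
  10.0.0.0/8 (10.0.0.0 - 10.255.255.255)
  172.16.0.0/12 (172.16.0.0 - 172.31.255.255)
  192.168.0.0/16 (192.168.0.0 - 192.168.255.255)
Private (in 10.0.0.0/8)


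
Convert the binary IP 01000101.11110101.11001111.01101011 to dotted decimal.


01000101 = 69
11110101 = 245
11001111 = 207
01101011 = 107
IP: 69.245.207.107


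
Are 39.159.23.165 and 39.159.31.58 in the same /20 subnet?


Mask: 255.255.240.0
39.159.23.165 AND mask = 39.159.16.0
39.159.31.58 AND mask = 39.159.16.0
Yes, same subnet (39.159.16.0)


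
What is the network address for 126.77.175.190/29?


IP:   01111110.01001101.10101111.10111110
Mask: 11111111.11111111.11111111.11111000
AND operation:
Net:  01111110.01001101.10101111.10111000
Network: 126.77.175.184/29


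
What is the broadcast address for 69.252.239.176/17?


Network: 69.252.128.0/17
Host bits = 15
Set all host bits to 1:
Broadcast: 69.252.255.255


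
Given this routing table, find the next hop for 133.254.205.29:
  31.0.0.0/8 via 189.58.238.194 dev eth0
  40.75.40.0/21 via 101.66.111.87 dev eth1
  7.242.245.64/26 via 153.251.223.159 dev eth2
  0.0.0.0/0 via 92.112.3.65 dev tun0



Longest prefix match for 133.254.205.29:
  /8 31.0.0.0: no
  /21 40.75.40.0: no
  /26 7.242.245.64: no
  /0 0.0.0.0: MATCH
Selected: next-hop 92.112.3.65 via tun0 (matched /0)


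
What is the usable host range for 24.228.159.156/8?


Network: 24.0.0.0
Broadcast: 24.255.255.255
First usable = network + 1
Last usable = broadcast - 1
Range: 24.0.0.1 to 24.255.255.254


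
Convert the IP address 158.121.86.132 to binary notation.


158 = 10011110
121 = 01111001
86 = 01010110
132 = 10000100
Binary: 10011110.01111001.01010110.10000100


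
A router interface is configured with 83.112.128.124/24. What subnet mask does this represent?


/24 means 24 network bits, 8 host bits
Binary: 11111111111111111111111100000000
Mask: 255.255.255.0


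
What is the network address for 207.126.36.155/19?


IP:   11001111.01111110.00100100.10011011
Mask: 11111111.11111111.11100000.00000000
AND operation:
Net:  11001111.01111110.00100000.00000000
Network: 207.126.32.0/19


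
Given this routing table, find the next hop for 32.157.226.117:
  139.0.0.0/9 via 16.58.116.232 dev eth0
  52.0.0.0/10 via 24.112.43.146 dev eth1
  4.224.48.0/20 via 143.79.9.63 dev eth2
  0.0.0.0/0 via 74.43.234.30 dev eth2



Longest prefix match for 32.157.226.117:
  /9 139.0.0.0: no
  /10 52.0.0.0: no
  /20 4.224.48.0: no
  /0 0.0.0.0: MATCH
Selected: next-hop 74.43.234.30 via eth2 (matched /0)


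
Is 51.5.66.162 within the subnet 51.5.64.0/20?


Subnet network: 51.5.64.0
Test IP AND mask: 51.5.64.0
Yes, 51.5.66.162 is in 51.5.64.0/20


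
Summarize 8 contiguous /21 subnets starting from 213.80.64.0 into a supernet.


Original prefix: /21
Number of subnets: 8 = 2^3
New prefix = 21 - 3 = 18
Supernet: 213.80.64.0/18


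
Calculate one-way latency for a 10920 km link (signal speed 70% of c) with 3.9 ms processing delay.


Speed = 0.7 * 3e5 km/s = 210000 km/s
Propagation delay = 10920 / 210000 = 0.052 s = 52 ms
Processing delay = 3.9 ms
Total one-way latency = 55.9 ms


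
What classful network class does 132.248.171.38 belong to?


First octet: 132
Binary: 10000100
10xxxxxx -> Class B (128-191)
Class B, default mask 255.255.0.0 (/16)


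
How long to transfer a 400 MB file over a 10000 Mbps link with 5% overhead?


Effective throughput = 10000 * (1 - 5/100) = 9500 Mbps
File size in Mb = 400 * 8 = 3200 Mb
Time = 3200 / 9500
Time = 0.3368 seconds


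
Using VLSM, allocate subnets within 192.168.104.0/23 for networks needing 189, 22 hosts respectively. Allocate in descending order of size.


189 hosts -> /24 (254 usable): 192.168.104.0/24
22 hosts -> /27 (30 usable): 192.168.105.0/27
Allocation: 192.168.104.0/24 (189 hosts, 254 usable); 192.168.105.0/27 (22 hosts, 30 usable)


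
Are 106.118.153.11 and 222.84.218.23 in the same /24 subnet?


Mask: 255.255.255.0
106.118.153.11 AND mask = 106.118.153.0
222.84.218.23 AND mask = 222.84.218.0
No, different subnets (106.118.153.0 vs 222.84.218.0)


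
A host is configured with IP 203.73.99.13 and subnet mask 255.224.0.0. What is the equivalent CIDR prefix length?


Binary: 11111111.11100000.00000000.00000000
Count leading 1s
Prefix: /11


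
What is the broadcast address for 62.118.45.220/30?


Network: 62.118.45.220/30
Host bits = 2
Set all host bits to 1:
Broadcast: 62.118.45.223


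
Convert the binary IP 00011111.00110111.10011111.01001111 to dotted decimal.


00011111 = 31
00110111 = 55
10011111 = 159
01001111 = 79
IP: 31.55.159.79


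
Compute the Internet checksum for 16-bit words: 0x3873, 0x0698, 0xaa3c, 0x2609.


Sum all words (with carry folding):
+ 0x3873 = 0x3873
+ 0x0698 = 0x3f0b
+ 0xaa3c = 0xe947
+ 0x2609 = 0x0f51
One's complement: ~0x0f51
Checksum = 0xf0ae


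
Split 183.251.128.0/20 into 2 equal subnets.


New prefix = 20 + 1 = 21
Each subnet has 2048 addresses
  183.251.128.0/21
  183.251.136.0/21
Subnets: 183.251.128.0/21, 183.251.136.0/21


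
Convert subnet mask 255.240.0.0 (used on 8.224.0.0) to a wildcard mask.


Subnet mask: 255.240.0.0
Wildcard = 255.255.255.255 - subnet mask
255 - 255 = 0
255 - 240 = 15
255 - 0 = 255
255 - 0 = 255
Wildcard: 0.15.255.255


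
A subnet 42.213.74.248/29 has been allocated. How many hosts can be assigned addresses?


Host bits = 32 - 29 = 3
Total addresses = 2^3 = 8
Usable = total - 2 (network and broadcast)
Usable hosts: 6


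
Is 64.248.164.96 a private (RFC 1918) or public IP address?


RFC 1918 private ranges:
  10.0.0.0/8 (10.0.0.0 - 10.255.255.255)
  172.16.0.0/12 (172.16.0.0 - 172.31.255.255)
  192.168.0.0/16 (192.168.0.0 - 192.168.255.255)
Public (not in any RFC 1918 range)


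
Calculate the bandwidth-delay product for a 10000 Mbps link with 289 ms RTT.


BDP = bandwidth * RTT
= 10000 Mbps * 289 ms
= 10000 * 1e6 * 289 / 1000 bits
= 2890000000 bits
= 361250000 bytes
= 352783.2031 KB
BDP = 2890000000 bits (361250000 bytes)


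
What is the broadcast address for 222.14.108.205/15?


Network: 222.14.0.0/15
Host bits = 17
Set all host bits to 1:
Broadcast: 222.15.255.255


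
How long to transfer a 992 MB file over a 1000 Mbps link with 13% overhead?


Effective throughput = 1000 * (1 - 13/100) = 870 Mbps
File size in Mb = 992 * 8 = 7936 Mb
Time = 7936 / 870
Time = 9.1218 seconds


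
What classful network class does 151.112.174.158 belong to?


First octet: 151
Binary: 10010111
10xxxxxx -> Class B (128-191)
Class B, default mask 255.255.0.0 (/16)


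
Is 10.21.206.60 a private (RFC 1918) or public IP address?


RFC 1918 private ranges:
  10.0.0.0/8 (10.0.0.0 - 10.255.255.255)
  172.16.0.0/12 (172.16.0.0 - 172.31.255.255)
  192.168.0.0/16 (192.168.0.0 - 192.168.255.255)
Private (in 10.0.0.0/8)


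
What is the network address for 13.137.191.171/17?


IP:   00001101.10001001.10111111.10101011
Mask: 11111111.11111111.10000000.00000000
AND operation:
Net:  00001101.10001001.10000000.00000000
Network: 13.137.128.0/17


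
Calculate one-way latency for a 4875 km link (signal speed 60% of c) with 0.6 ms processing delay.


Speed = 0.6 * 3e5 km/s = 180000 km/s
Propagation delay = 4875 / 180000 = 0.0271 s = 27.0833 ms
Processing delay = 0.6 ms
Total one-way latency = 27.6833 ms


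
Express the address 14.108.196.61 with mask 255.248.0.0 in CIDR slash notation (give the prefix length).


Binary: 11111111.11111000.00000000.00000000
Count leading 1s
Prefix: /13


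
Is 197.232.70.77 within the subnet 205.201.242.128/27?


Subnet network: 205.201.242.128
Test IP AND mask: 197.232.70.64
No, 197.232.70.77 is not in 205.201.242.128/27


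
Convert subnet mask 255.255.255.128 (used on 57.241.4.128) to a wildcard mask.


Subnet mask: 255.255.255.128
Wildcard = 255.255.255.255 - subnet mask
255 - 255 = 0
255 - 255 = 0
255 - 255 = 0
255 - 128 = 127
Wildcard: 0.0.0.127


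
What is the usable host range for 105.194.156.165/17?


Network: 105.194.128.0
Broadcast: 105.194.255.255
First usable = network + 1
Last usable = broadcast - 1
Range: 105.194.128.1 to 105.194.255.254


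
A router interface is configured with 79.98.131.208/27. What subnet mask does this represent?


/27 means 27 network bits, 5 host bits
Binary: 11111111111111111111111111100000
Mask: 255.255.255.224


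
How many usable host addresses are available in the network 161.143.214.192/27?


Host bits = 32 - 27 = 5
Total addresses = 2^5 = 32
Usable = total - 2 (network and broadcast)
Usable hosts: 30


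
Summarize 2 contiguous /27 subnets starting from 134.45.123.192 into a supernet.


Original prefix: /27
Number of subnets: 2 = 2^1
New prefix = 27 - 1 = 26
Supernet: 134.45.123.192/26


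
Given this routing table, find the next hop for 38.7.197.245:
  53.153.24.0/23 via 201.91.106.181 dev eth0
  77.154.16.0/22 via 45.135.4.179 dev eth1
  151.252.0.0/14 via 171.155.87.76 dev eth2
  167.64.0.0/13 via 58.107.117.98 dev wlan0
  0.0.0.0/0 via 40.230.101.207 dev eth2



Longest prefix match for 38.7.197.245:
  /23 53.153.24.0: no
  /22 77.154.16.0: no
  /14 151.252.0.0: no
  /13 167.64.0.0: no
  /0 0.0.0.0: MATCH
Selected: next-hop 40.230.101.207 via eth2 (matched /0)


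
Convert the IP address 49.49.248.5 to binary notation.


49 = 00110001
49 = 00110001
248 = 11111000
5 = 00000101
Binary: 00110001.00110001.11111000.00000101


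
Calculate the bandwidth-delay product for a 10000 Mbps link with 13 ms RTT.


BDP = bandwidth * RTT
= 10000 Mbps * 13 ms
= 10000 * 1e6 * 13 / 1000 bits
= 130000000 bits
= 16250000 bytes
= 15869.1406 KB
BDP = 130000000 bits (16250000 bytes)


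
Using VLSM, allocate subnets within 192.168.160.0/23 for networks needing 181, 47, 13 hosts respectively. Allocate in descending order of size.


181 hosts -> /24 (254 usable): 192.168.160.0/24
47 hosts -> /26 (62 usable): 192.168.161.0/26
13 hosts -> /28 (14 usable): 192.168.161.64/28
Allocation: 192.168.160.0/24 (181 hosts, 254 usable); 192.168.161.0/26 (47 hosts, 62 usable); 192.168.161.64/28 (13 hosts, 14 usable)


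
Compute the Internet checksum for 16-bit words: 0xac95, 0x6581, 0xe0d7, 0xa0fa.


Sum all words (with carry folding):
+ 0xac95 = 0xac95
+ 0x6581 = 0x1217
+ 0xe0d7 = 0xf2ee
+ 0xa0fa = 0x93e9
One's complement: ~0x93e9
Checksum = 0x6c16


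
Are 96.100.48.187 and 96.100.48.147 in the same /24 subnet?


Mask: 255.255.255.0
96.100.48.187 AND mask = 96.100.48.0
96.100.48.147 AND mask = 96.100.48.0
Yes, same subnet (96.100.48.0)


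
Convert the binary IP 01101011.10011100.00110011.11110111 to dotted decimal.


01101011 = 107
10011100 = 156
00110011 = 51
11110111 = 247
IP: 107.156.51.247


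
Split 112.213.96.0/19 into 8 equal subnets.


New prefix = 19 + 3 = 22
Each subnet has 1024 addresses
  112.213.96.0/22
  112.213.100.0/22
  112.213.104.0/22
  112.213.108.0/22
  112.213.112.0/22
  112.213.116.0/22
  112.213.120.0/22
  112.213.124.0/22
Subnets: 112.213.96.0/22, 112.213.100.0/22, 112.213.104.0/22, 112.213.108.0/22, 112.213.112.0/22, 112.213.116.0/22, 112.213.120.0/22, 112.213.124.0/22


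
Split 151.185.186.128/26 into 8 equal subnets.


New prefix = 26 + 3 = 29
Each subnet has 8 addresses
  151.185.186.128/29
  151.185.186.136/29
  151.185.186.144/29
  151.185.186.152/29
  151.185.186.160/29
  151.185.186.168/29
  151.185.186.176/29
  151.185.186.184/29
Subnets: 151.185.186.128/29, 151.185.186.136/29, 151.185.186.144/29, 151.185.186.152/29, 151.185.186.160/29, 151.185.186.168/29, 151.185.186.176/29, 151.185.186.184/29


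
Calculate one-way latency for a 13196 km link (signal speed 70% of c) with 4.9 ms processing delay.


Speed = 0.7 * 3e5 km/s = 210000 km/s
Propagation delay = 13196 / 210000 = 0.0628 s = 62.8381 ms
Processing delay = 4.9 ms
Total one-way latency = 67.7381 ms


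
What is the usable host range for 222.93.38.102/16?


Network: 222.93.0.0
Broadcast: 222.93.255.255
First usable = network + 1
Last usable = broadcast - 1
Range: 222.93.0.1 to 222.93.255.254


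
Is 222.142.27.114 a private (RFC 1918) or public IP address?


RFC 1918 private ranges:
  10.0.0.0/8 (10.0.0.0 - 10.255.255.255)
  172.16.0.0/12 (172.16.0.0 - 172.31.255.255)
  192.168.0.0/16 (192.168.0.0 - 192.168.255.255)
Public (not in any RFC 1918 range)


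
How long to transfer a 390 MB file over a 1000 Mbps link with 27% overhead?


Effective throughput = 1000 * (1 - 27/100) = 730 Mbps
File size in Mb = 390 * 8 = 3120 Mb
Time = 3120 / 730
Time = 4.274 seconds


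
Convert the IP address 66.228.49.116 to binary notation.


66 = 01000010
228 = 11100100
49 = 00110001
116 = 01110100
Binary: 01000010.11100100.00110001.01110100


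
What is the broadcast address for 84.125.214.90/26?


Network: 84.125.214.64/26
Host bits = 6
Set all host bits to 1:
Broadcast: 84.125.214.127


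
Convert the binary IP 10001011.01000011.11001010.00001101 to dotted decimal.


10001011 = 139
01000011 = 67
11001010 = 202
00001101 = 13
IP: 139.67.202.13


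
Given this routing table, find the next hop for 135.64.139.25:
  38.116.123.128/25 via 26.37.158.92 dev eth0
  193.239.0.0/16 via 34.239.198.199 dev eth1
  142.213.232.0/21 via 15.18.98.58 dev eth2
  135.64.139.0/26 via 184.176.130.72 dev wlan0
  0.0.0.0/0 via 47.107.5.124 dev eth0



Longest prefix match for 135.64.139.25:
  /25 38.116.123.128: no
  /16 193.239.0.0: no
  /21 142.213.232.0: no
  /26 135.64.139.0: MATCH
  /0 0.0.0.0: MATCH
Selected: next-hop 184.176.130.72 via wlan0 (matched /26)


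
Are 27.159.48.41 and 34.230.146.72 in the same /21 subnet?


Mask: 255.255.248.0
27.159.48.41 AND mask = 27.159.48.0
34.230.146.72 AND mask = 34.230.144.0
No, different subnets (27.159.48.0 vs 34.230.144.0)


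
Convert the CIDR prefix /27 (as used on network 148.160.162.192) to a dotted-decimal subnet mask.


/27 means 27 network bits, 5 host bits
Binary: 11111111111111111111111111100000
Mask: 255.255.255.224


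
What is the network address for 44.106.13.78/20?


IP:   00101100.01101010.00001101.01001110
Mask: 11111111.11111111.11110000.00000000
AND operation:
Net:  00101100.01101010.00000000.00000000
Network: 44.106.0.0/20


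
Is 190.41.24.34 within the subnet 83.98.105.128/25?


Subnet network: 83.98.105.128
Test IP AND mask: 190.41.24.0
No, 190.41.24.34 is not in 83.98.105.128/25


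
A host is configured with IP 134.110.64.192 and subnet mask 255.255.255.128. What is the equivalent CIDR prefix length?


Binary: 11111111.11111111.11111111.10000000
Count leading 1s
Prefix: /25


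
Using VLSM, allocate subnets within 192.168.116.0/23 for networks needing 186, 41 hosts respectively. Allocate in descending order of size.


186 hosts -> /24 (254 usable): 192.168.116.0/24
41 hosts -> /26 (62 usable): 192.168.117.0/26
Allocation: 192.168.116.0/24 (186 hosts, 254 usable); 192.168.117.0/26 (41 hosts, 62 usable)


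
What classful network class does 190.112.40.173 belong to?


First octet: 190
Binary: 10111110
10xxxxxx -> Class B (128-191)
Class B, default mask 255.255.0.0 (/16)


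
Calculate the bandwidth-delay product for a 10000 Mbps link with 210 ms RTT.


BDP = bandwidth * RTT
= 10000 Mbps * 210 ms
= 10000 * 1e6 * 210 / 1000 bits
= 2100000000 bits
= 262500000 bytes
= 256347.6562 KB
BDP = 2100000000 bits (262500000 bytes)


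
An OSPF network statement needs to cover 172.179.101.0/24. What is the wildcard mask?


Subnet mask: 255.255.255.0
Wildcard = 255.255.255.255 - subnet mask
255 - 255 = 0
255 - 255 = 0
255 - 255 = 0
255 - 0 = 255
Wildcard: 0.0.0.255


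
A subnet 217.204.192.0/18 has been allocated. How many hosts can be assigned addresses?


Host bits = 32 - 18 = 14
Total addresses = 2^14 = 16384
Usable = total - 2 (network and broadcast)
Usable hosts: 16382


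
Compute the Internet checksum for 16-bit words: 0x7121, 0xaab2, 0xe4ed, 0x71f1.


Sum all words (with carry folding):
+ 0x7121 = 0x7121
+ 0xaab2 = 0x1bd4
+ 0xe4ed = 0x00c2
+ 0x71f1 = 0x72b3
One's complement: ~0x72b3
Checksum = 0x8d4c


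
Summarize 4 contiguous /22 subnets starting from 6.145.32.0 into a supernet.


Original prefix: /22
Number of subnets: 4 = 2^2
New prefix = 22 - 2 = 20
Supernet: 6.145.32.0/20


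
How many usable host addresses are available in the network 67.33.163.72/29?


Host bits = 32 - 29 = 3
Total addresses = 2^3 = 8
Usable = total - 2 (network and broadcast)
Usable hosts: 6


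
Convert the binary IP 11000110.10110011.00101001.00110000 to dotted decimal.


11000110 = 198
10110011 = 179
00101001 = 41
00110000 = 48
IP: 198.179.41.48


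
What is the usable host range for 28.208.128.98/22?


Network: 28.208.128.0
Broadcast: 28.208.131.255
First usable = network + 1
Last usable = broadcast - 1
Range: 28.208.128.1 to 28.208.131.254


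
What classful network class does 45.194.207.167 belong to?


First octet: 45
Binary: 00101101
0xxxxxxx -> Class A (1-126)
Class A, default mask 255.0.0.0 (/8)


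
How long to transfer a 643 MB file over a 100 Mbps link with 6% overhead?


Effective throughput = 100 * (1 - 6/100) = 94 Mbps
File size in Mb = 643 * 8 = 5144 Mb
Time = 5144 / 94
Time = 54.7234 seconds


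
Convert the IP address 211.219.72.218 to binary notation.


211 = 11010011
219 = 11011011
72 = 01001000
218 = 11011010
Binary: 11010011.11011011.01001000.11011010


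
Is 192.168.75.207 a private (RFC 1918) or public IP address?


RFC 1918 private ranges:
  10.0.0.0/8 (10.0.0.0 - 10.255.255.255)
  172.16.0.0/12 (172.16.0.0 - 172.31.255.255)
  192.168.0.0/16 (192.168.0.0 - 192.168.255.255)
Private (in 192.168.0.0/16)


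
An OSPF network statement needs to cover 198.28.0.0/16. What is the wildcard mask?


Subnet mask: 255.255.0.0
Wildcard = 255.255.255.255 - subnet mask
255 - 255 = 0
255 - 255 = 0
255 - 0 = 255
255 - 0 = 255
Wildcard: 0.0.255.255


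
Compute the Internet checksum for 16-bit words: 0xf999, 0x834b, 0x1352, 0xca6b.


Sum all words (with carry folding):
+ 0xf999 = 0xf999
+ 0x834b = 0x7ce5
+ 0x1352 = 0x9037
+ 0xca6b = 0x5aa3
One's complement: ~0x5aa3
Checksum = 0xa55c


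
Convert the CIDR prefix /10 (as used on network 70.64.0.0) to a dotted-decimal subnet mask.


/10 means 10 network bits, 22 host bits
Binary: 11111111110000000000000000000000
Mask: 255.192.0.0


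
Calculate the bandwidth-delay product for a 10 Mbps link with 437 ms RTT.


BDP = bandwidth * RTT
= 10 Mbps * 437 ms
= 10 * 1e6 * 437 / 1000 bits
= 4370000 bits
= 546250 bytes
= 533.4473 KB
BDP = 4370000 bits (546250 bytes)


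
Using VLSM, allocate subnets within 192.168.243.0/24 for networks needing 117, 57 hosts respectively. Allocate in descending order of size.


117 hosts -> /25 (126 usable): 192.168.243.0/25
57 hosts -> /26 (62 usable): 192.168.243.128/26
Allocation: 192.168.243.0/25 (117 hosts, 126 usable); 192.168.243.128/26 (57 hosts, 62 usable)


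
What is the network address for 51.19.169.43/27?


IP:   00110011.00010011.10101001.00101011
Mask: 11111111.11111111.11111111.11100000
AND operation:
Net:  00110011.00010011.10101001.00100000
Network: 51.19.169.32/27


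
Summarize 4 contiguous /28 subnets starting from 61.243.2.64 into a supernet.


Original prefix: /28
Number of subnets: 4 = 2^2
New prefix = 28 - 2 = 26
Supernet: 61.243.2.64/26


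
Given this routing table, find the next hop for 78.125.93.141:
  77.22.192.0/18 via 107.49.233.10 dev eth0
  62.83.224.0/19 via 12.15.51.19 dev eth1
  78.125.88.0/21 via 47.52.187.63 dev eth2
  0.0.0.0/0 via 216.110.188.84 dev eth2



Longest prefix match for 78.125.93.141:
  /18 77.22.192.0: no
  /19 62.83.224.0: no
  /21 78.125.88.0: MATCH
  /0 0.0.0.0: MATCH
Selected: next-hop 47.52.187.63 via eth2 (matched /21)


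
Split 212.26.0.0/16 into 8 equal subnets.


New prefix = 16 + 3 = 19
Each subnet has 8192 addresses
  212.26.0.0/19
  212.26.32.0/19
  212.26.64.0/19
  212.26.96.0/19
  212.26.128.0/19
  212.26.160.0/19
  212.26.192.0/19
  212.26.224.0/19
Subnets: 212.26.0.0/19, 212.26.32.0/19, 212.26.64.0/19, 212.26.96.0/19, 212.26.128.0/19, 212.26.160.0/19, 212.26.192.0/19, 212.26.224.0/19


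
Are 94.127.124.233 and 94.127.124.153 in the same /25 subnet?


Mask: 255.255.255.128
94.127.124.233 AND mask = 94.127.124.128
94.127.124.153 AND mask = 94.127.124.128
Yes, same subnet (94.127.124.128)


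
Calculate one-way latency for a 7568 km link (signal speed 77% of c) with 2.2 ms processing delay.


Speed = 0.77 * 3e5 km/s = 231000 km/s
Propagation delay = 7568 / 231000 = 0.0328 s = 32.7619 ms
Processing delay = 2.2 ms
Total one-way latency = 34.9619 ms


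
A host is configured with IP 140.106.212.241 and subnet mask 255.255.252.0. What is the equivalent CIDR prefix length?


Binary: 11111111.11111111.11111100.00000000
Count leading 1s
Prefix: /22


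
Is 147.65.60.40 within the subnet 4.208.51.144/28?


Subnet network: 4.208.51.144
Test IP AND mask: 147.65.60.32
No, 147.65.60.40 is not in 4.208.51.144/28


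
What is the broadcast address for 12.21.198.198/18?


Network: 12.21.192.0/18
Host bits = 14
Set all host bits to 1:
Broadcast: 12.21.255.255


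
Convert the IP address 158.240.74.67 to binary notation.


158 = 10011110
240 = 11110000
74 = 01001010
67 = 01000011
Binary: 10011110.11110000.01001010.01000011


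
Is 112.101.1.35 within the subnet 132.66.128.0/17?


Subnet network: 132.66.128.0
Test IP AND mask: 112.101.0.0
No, 112.101.1.35 is not in 132.66.128.0/17


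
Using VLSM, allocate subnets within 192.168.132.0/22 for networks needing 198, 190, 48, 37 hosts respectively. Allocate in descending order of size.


198 hosts -> /24 (254 usable): 192.168.132.0/24
190 hosts -> /24 (254 usable): 192.168.133.0/24
48 hosts -> /26 (62 usable): 192.168.134.0/26
37 hosts -> /26 (62 usable): 192.168.134.64/26
Allocation: 192.168.132.0/24 (198 hosts, 254 usable); 192.168.133.0/24 (190 hosts, 254 usable); 192.168.134.0/26 (48 hosts, 62 usable); 192.168.134.64/26 (37 hosts, 62 usable)


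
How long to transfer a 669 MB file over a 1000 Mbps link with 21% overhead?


Effective throughput = 1000 * (1 - 21/100) = 790 Mbps
File size in Mb = 669 * 8 = 5352 Mb
Time = 5352 / 790
Time = 6.7747 seconds


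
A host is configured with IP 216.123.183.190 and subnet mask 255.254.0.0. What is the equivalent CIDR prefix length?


Binary: 11111111.11111110.00000000.00000000
Count leading 1s
Prefix: /15


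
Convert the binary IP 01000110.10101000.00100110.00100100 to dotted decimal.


01000110 = 70
10101000 = 168
00100110 = 38
00100100 = 36
IP: 70.168.38.36


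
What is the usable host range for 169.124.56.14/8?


Network: 169.0.0.0
Broadcast: 169.255.255.255
First usable = network + 1
Last usable = broadcast - 1
Range: 169.0.0.1 to 169.255.255.254


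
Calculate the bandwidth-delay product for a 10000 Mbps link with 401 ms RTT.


BDP = bandwidth * RTT
= 10000 Mbps * 401 ms
= 10000 * 1e6 * 401 / 1000 bits
= 4010000000 bits
= 501250000 bytes
= 489501.9531 KB
BDP = 4010000000 bits (501250000 bytes)


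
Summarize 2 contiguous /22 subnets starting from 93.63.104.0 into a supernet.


Original prefix: /22
Number of subnets: 2 = 2^1
New prefix = 22 - 1 = 21
Supernet: 93.63.104.0/21


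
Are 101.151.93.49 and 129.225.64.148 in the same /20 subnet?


Mask: 255.255.240.0
101.151.93.49 AND mask = 101.151.80.0
129.225.64.148 AND mask = 129.225.64.0
No, different subnets (101.151.80.0 vs 129.225.64.0)


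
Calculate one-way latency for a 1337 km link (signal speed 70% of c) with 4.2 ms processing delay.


Speed = 0.7 * 3e5 km/s = 210000 km/s
Propagation delay = 1337 / 210000 = 0.0064 s = 6.3667 ms
Processing delay = 4.2 ms
Total one-way latency = 10.5667 ms


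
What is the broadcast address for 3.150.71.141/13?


Network: 3.144.0.0/13
Host bits = 19
Set all host bits to 1:
Broadcast: 3.151.255.255


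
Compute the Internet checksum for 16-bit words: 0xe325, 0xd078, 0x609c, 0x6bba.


Sum all words (with carry folding):
+ 0xe325 = 0xe325
+ 0xd078 = 0xb39e
+ 0x609c = 0x143b
+ 0x6bba = 0x7ff5
One's complement: ~0x7ff5
Checksum = 0x800a


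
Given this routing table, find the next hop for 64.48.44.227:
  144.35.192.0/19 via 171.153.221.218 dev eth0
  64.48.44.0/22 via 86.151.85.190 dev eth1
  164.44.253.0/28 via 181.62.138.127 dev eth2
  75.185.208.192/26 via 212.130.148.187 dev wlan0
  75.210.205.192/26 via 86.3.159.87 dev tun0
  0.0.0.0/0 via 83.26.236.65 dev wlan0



Longest prefix match for 64.48.44.227:
  /19 144.35.192.0: no
  /22 64.48.44.0: MATCH
  /28 164.44.253.0: no
  /26 75.185.208.192: no
  /26 75.210.205.192: no
  /0 0.0.0.0: MATCH
Selected: next-hop 86.151.85.190 via eth1 (matched /22)


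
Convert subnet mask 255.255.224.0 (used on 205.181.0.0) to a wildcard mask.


Subnet mask: 255.255.224.0
Wildcard = 255.255.255.255 - subnet mask
255 - 255 = 0
255 - 255 = 0
255 - 224 = 31
255 - 0 = 255
Wildcard: 0.0.31.255


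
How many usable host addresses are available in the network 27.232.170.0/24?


Host bits = 32 - 24 = 8
Total addresses = 2^8 = 256
Usable = total - 2 (network and broadcast)
Usable hosts: 254


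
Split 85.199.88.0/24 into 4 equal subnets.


New prefix = 24 + 2 = 26
Each subnet has 64 addresses
  85.199.88.0/26
  85.199.88.64/26
  85.199.88.128/26
  85.199.88.192/26
Subnets: 85.199.88.0/26, 85.199.88.64/26, 85.199.88.128/26, 85.199.88.192/26


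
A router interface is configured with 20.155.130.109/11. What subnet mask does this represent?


/11 means 11 network bits, 21 host bits
Binary: 11111111111000000000000000000000
Mask: 255.224.0.0


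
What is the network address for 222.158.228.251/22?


IP:   11011110.10011110.11100100.11111011
Mask: 11111111.11111111.11111100.00000000
AND operation:
Net:  11011110.10011110.11100100.00000000
Network: 222.158.228.0/22


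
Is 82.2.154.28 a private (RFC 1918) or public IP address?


RFC 1918 private ranges:
  10.0.0.0/8 (10.0.0.0 - 10.255.255.255)
  172.16.0.0/12 (172.16.0.0 - 172.31.255.255)
  192.168.0.0/16 (192.168.0.0 - 192.168.255.255)
Public (not in any RFC 1918 range)


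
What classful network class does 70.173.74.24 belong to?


First octet: 70
Binary: 01000110
0xxxxxxx -> Class A (1-126)
Class A, default mask 255.0.0.0 (/8)


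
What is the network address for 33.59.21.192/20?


IP:   00100001.00111011.00010101.11000000
Mask: 11111111.11111111.11110000.00000000
AND operation:
Net:  00100001.00111011.00010000.00000000
Network: 33.59.16.0/20


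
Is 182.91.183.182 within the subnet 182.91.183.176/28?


Subnet network: 182.91.183.176
Test IP AND mask: 182.91.183.176
Yes, 182.91.183.182 is in 182.91.183.176/28


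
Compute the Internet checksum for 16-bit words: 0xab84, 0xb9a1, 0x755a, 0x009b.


Sum all words (with carry folding):
+ 0xab84 = 0xab84
+ 0xb9a1 = 0x6526
+ 0x755a = 0xda80
+ 0x009b = 0xdb1b
One's complement: ~0xdb1b
Checksum = 0x24e4


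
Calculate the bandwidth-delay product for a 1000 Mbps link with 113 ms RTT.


BDP = bandwidth * RTT
= 1000 Mbps * 113 ms
= 1000 * 1e6 * 113 / 1000 bits
= 113000000 bits
= 14125000 bytes
= 13793.9453 KB
BDP = 113000000 bits (14125000 bytes)


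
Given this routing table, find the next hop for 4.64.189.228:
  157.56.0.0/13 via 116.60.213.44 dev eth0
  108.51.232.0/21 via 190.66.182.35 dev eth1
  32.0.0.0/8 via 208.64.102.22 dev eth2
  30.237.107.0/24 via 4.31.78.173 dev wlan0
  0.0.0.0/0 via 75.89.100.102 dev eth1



Longest prefix match for 4.64.189.228:
  /13 157.56.0.0: no
  /21 108.51.232.0: no
  /8 32.0.0.0: no
  /24 30.237.107.0: no
  /0 0.0.0.0: MATCH
Selected: next-hop 75.89.100.102 via eth1 (matched /0)


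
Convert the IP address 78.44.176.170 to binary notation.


78 = 01001110
44 = 00101100
176 = 10110000
170 = 10101010
Binary: 01001110.00101100.10110000.10101010


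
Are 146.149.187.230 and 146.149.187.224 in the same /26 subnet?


Mask: 255.255.255.192
146.149.187.230 AND mask = 146.149.187.192
146.149.187.224 AND mask = 146.149.187.192
Yes, same subnet (146.149.187.192)


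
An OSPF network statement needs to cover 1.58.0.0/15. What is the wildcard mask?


Subnet mask: 255.254.0.0
Wildcard = 255.255.255.255 - subnet mask
255 - 255 = 0
255 - 254 = 1
255 - 0 = 255
255 - 0 = 255
Wildcard: 0.1.255.255


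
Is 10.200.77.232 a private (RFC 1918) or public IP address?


RFC 1918 private ranges:
  10.0.0.0/8 (10.0.0.0 - 10.255.255.255)
  172.16.0.0/12 (172.16.0.0 - 172.31.255.255)
  192.168.0.0/16 (192.168.0.0 - 192.168.255.255)
Private (in 10.0.0.0/8)


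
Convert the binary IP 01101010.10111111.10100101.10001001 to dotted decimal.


01101010 = 106
10111111 = 191
10100101 = 165
10001001 = 137
IP: 106.191.165.137


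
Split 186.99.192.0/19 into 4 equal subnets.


New prefix = 19 + 2 = 21
Each subnet has 2048 addresses
  186.99.192.0/21
  186.99.200.0/21
  186.99.208.0/21
  186.99.216.0/21
Subnets: 186.99.192.0/21, 186.99.200.0/21, 186.99.208.0/21, 186.99.216.0/21


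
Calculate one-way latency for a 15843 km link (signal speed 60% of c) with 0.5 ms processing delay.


Speed = 0.6 * 3e5 km/s = 180000 km/s
Propagation delay = 15843 / 180000 = 0.088 s = 88.0167 ms
Processing delay = 0.5 ms
Total one-way latency = 88.5167 ms


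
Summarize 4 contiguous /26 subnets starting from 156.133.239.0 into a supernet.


Original prefix: /26
Number of subnets: 4 = 2^2
New prefix = 26 - 2 = 24
Supernet: 156.133.239.0/24


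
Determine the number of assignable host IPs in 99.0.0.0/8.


Host bits = 32 - 8 = 24
Total addresses = 2^24 = 16777216
Usable = total - 2 (network and broadcast)
Usable hosts: 16777214


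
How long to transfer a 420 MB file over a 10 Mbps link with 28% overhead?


Effective throughput = 10 * (1 - 28/100) = 7.2 Mbps
File size in Mb = 420 * 8 = 3360 Mb
Time = 3360 / 7.2
Time = 466.6667 seconds


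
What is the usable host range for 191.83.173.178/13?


Network: 191.80.0.0
Broadcast: 191.87.255.255
First usable = network + 1
Last usable = broadcast - 1
Range: 191.80.0.1 to 191.87.255.254


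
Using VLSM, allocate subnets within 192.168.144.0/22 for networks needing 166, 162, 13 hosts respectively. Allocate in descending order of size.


166 hosts -> /24 (254 usable): 192.168.144.0/24
162 hosts -> /24 (254 usable): 192.168.145.0/24
13 hosts -> /28 (14 usable): 192.168.146.0/28
Allocation: 192.168.144.0/24 (166 hosts, 254 usable); 192.168.145.0/24 (162 hosts, 254 usable); 192.168.146.0/28 (13 hosts, 14 usable)


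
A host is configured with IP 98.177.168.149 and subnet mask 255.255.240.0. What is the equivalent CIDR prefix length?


Binary: 11111111.11111111.11110000.00000000
Count leading 1s
Prefix: /20


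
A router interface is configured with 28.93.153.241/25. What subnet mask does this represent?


/25 means 25 network bits, 7 host bits
Binary: 11111111111111111111111110000000
Mask: 255.255.255.128


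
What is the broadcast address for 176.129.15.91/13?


Network: 176.128.0.0/13
Host bits = 19
Set all host bits to 1:
Broadcast: 176.135.255.255


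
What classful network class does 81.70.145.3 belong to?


First octet: 81
Binary: 01010001
0xxxxxxx -> Class A (1-126)
Class A, default mask 255.0.0.0 (/8)


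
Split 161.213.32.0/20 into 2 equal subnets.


New prefix = 20 + 1 = 21
Each subnet has 2048 addresses
  161.213.32.0/21
  161.213.40.0/21
Subnets: 161.213.32.0/21, 161.213.40.0/21


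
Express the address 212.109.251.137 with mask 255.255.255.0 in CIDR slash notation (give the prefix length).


Binary: 11111111.11111111.11111111.00000000
Count leading 1s
Prefix: /24


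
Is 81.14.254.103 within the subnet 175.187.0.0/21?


Subnet network: 175.187.0.0
Test IP AND mask: 81.14.248.0
No, 81.14.254.103 is not in 175.187.0.0/21


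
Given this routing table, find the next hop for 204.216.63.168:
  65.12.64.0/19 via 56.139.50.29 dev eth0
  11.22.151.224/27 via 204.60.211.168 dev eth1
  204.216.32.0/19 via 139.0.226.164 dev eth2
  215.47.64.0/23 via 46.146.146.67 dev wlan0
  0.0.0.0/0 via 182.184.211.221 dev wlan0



Longest prefix match for 204.216.63.168:
  /19 65.12.64.0: no
  /27 11.22.151.224: no
  /19 204.216.32.0: MATCH
  /23 215.47.64.0: no
  /0 0.0.0.0: MATCH
Selected: next-hop 139.0.226.164 via eth2 (matched /19)
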